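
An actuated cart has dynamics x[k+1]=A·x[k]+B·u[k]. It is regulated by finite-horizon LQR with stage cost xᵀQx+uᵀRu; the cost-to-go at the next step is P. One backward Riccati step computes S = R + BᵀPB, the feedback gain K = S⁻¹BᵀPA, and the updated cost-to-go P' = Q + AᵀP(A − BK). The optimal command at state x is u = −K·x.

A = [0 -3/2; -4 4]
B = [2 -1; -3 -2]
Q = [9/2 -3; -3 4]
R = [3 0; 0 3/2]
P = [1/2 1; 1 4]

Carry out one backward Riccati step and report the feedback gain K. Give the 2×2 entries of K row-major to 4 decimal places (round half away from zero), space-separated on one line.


BᵀP = [-2.0000 -10.0000; -2.5000 -9.0000]
S = R + BᵀPB = [3 0; 0 3/2] + [26.0000 22.0000; 22.0000 20.5000] = [29.0000 22.0000; 22.0000 22.0000]
BᵀPA = [40.0000 -37.0000; 36.0000 -32.2500]
K = S⁻¹·BᵀPA = [0.5714 -0.6786; 1.0649 -0.7873]
A−BK = [-0.0779 -0.9302; -0.1558 0.3896]
AᵀP(A−BK) = [2.8052 -2.5130; -2.5130 2.6262]
P' = Q + AᵀP(A−BK) = [7.3052 -5.5130; -5.5130 6.6262]
tr(P') = 13.9314

0.5714 -0.6786 1.0649 -0.7873


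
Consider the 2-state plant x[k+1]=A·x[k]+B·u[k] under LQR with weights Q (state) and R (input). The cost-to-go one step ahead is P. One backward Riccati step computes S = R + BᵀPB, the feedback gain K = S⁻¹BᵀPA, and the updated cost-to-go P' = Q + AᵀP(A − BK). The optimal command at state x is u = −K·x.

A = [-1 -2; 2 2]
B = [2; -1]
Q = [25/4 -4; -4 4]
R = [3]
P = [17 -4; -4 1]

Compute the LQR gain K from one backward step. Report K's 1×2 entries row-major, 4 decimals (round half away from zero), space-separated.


BᵀP = [38.0000 -9.0000]
S = R + BᵀPB = [3] + [85.0000] = [88.0000]
BᵀPA = [-56.0000 -94.0000]
K = S⁻¹·BᵀPA = [-0.6364 -1.0682]
A−BK = [0.2727 0.1364; 1.3636 0.9318]
AᵀP(A−BK) = [1.3636 2.1818; 2.1818 3.5909]
P' = Q + AᵀP(A−BK) = [7.6136 -1.8182; -1.8182 7.5909]
tr(P') = 15.2045

-0.6364 -1.0682


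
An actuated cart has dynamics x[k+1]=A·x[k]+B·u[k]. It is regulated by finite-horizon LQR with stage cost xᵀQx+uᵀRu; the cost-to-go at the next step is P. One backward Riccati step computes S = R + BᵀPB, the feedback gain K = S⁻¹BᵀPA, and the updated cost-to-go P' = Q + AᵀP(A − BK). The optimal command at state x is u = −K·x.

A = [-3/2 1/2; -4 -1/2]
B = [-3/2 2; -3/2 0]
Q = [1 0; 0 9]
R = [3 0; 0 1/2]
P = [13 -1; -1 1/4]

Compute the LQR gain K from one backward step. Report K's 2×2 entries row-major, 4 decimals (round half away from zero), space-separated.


BᵀP = [-18.0000 1.1250; 26.0000 -2.0000]
S = R + BᵀPB = [3 0; 0 1/2] + [25.3125 -36.0000; -36.0000 52.0000] = [28.3125 -36.0000; -36.0000 52.5000]
BᵀPA = [22.5000 -9.5625; -31.0000 14.0000]
K = S⁻¹·BᵀPA = [0.3427 0.0103; -0.3555 0.2738]
A−BK = [-0.2750 -0.0320; -3.4860 -0.4845]
AᵀP(A−BK) = [2.5193 0.2538; 0.2538 0.0788]
P' = Q + AᵀP(A−BK) = [3.5193 0.2538; 0.2538 9.0788]
tr(P') = 12.5981

0.3427 0.0103 -0.3555 0.2738


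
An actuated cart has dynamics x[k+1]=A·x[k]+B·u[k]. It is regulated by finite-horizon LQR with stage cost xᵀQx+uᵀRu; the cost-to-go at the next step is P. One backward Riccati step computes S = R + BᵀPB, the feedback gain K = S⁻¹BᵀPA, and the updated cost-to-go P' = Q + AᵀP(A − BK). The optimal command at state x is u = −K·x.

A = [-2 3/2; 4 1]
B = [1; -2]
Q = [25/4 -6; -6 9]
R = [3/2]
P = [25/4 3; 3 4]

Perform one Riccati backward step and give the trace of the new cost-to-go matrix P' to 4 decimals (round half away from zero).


BᵀP = [0.2500 -5.0000]
S = R + BᵀPB = [3/2] + [10.2500] = [11.7500]
BᵀPA = [-20.5000 -4.6250]
K = S⁻¹·BᵀPA = [-1.7447 -0.3936]
A−BK = [-0.2553 1.8936; 0.5106 0.2128]
AᵀP(A−BK) = [5.2340 1.1809; 1.1809 25.2420]
P' = Q + AᵀP(A−BK) = [11.4840 -4.8191; -4.8191 34.2420]
tr(P') = 45.7261

45.7261


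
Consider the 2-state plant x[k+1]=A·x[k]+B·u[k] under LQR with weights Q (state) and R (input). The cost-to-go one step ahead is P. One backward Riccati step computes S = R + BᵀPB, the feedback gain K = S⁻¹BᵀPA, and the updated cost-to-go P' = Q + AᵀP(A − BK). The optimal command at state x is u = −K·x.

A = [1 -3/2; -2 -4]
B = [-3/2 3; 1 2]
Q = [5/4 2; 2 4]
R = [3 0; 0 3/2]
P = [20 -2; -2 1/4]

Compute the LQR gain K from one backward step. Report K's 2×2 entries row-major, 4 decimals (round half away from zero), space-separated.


BᵀP = [-32.0000 3.2500; 56.0000 -5.5000]
S = R + BᵀPB = [3 0; 0 3/2] + [51.2500 -89.5000; -89.5000 157.0000] = [54.2500 -89.5000; -89.5000 158.5000]
BᵀPA = [-38.5000 35.0000; 67.0000 -62.0000]
K = S⁻¹·BᵀPA = [-0.1797 -0.0025; 0.3212 -0.3926]
A−BK = [-0.2333 -0.3260; -2.4627 -3.2122]
AᵀP(A−BK) = [0.5583 0.2065; 0.2065 0.7476]
P' = Q + AᵀP(A−BK) = [1.8083 2.2065; 2.2065 4.7476]
tr(P') = 6.5559

-0.1797 -0.0025 0.3212 -0.3926


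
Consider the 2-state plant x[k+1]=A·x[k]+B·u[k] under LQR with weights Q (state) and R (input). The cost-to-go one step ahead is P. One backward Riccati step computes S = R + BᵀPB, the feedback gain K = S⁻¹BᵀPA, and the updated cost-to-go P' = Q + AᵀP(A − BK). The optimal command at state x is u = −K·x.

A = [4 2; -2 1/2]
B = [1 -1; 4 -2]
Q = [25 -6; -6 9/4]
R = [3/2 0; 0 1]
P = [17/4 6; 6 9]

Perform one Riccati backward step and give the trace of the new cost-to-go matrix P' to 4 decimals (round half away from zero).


31.5165

BᵀP = [28.2500 42.0000; -16.2500 -24.0000]
S = R + BᵀPB = [3/2 0; 0 1] + [196.2500 -112.2500; -112.2500 64.2500] = [197.7500 -112.2500; -112.2500 65.2500]
BᵀPA = [29.0000 77.5000; -17.0000 -44.5000]
K = S⁻¹·BᵀPA = [-0.0528 0.2037; -0.3513 -0.3315]
A−BK = [3.7014 1.4647; -2.4915 -0.9779]
AᵀP(A−BK) = [3.5579 1.4561; 1.4561 0.7086]
P' = Q + AᵀP(A−BK) = [28.5579 -4.5439; -4.5439 2.9586]
tr(P') = 31.5165


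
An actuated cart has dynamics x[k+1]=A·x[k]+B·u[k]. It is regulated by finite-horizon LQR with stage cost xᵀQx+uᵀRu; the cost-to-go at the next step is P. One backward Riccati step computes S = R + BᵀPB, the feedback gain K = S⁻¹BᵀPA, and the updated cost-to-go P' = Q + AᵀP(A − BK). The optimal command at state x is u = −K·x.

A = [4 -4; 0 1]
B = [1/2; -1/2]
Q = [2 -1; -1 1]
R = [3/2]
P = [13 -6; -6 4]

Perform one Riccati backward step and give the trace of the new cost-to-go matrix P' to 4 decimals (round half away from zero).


BᵀP = [9.5000 -5.0000]
S = R + BᵀPB = [3/2] + [7.2500] = [8.7500]
BᵀPA = [38.0000 -43.0000]
K = S⁻¹·BᵀPA = [4.3429 -4.9143]
A−BK = [1.8286 -1.5429; 2.1714 -1.4571]
AᵀP(A−BK) = [42.9714 -45.2571; -45.2571 48.6857]
P' = Q + AᵀP(A−BK) = [44.9714 -46.2571; -46.2571 49.6857]
tr(P') = 94.6571

94.6571


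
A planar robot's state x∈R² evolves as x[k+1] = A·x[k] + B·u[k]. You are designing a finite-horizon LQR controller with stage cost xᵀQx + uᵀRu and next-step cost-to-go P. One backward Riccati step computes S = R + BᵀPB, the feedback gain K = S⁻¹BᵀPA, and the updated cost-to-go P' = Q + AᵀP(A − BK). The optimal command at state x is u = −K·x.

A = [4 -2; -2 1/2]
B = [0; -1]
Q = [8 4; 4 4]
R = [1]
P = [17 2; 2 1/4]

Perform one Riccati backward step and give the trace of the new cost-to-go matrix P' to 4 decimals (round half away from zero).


BᵀP = [-2.0000 -0.2500]
S = R + BᵀPB = [1] + [0.2500] = [1.2500]
BᵀPA = [-7.5000 3.8750]
K = S⁻¹·BᵀPA = [-6.0000 3.1000]
A−BK = [4.0000 -2.0000; -8.0000 3.6000]
AᵀP(A−BK) = [196.0000 -101.0000; -101.0000 52.0500]
P' = Q + AᵀP(A−BK) = [204.0000 -97.0000; -97.0000 56.0500]
tr(P') = 260.0500

260.0500


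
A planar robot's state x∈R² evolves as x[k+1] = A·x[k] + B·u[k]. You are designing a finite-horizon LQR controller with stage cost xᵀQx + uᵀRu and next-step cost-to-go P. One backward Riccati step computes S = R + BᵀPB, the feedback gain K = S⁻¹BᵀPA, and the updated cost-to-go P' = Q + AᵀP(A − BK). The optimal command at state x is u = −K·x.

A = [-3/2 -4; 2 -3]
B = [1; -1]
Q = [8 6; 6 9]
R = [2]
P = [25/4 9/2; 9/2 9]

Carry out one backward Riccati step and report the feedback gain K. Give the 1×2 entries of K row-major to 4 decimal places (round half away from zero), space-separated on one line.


-1.4091 0.7879

BᵀP = [1.7500 -4.5000]
S = R + BᵀPB = [2] + [6.2500] = [8.2500]
BᵀPA = [-11.6250 6.5000]
K = S⁻¹·BᵀPA = [-1.4091 0.7879]
A−BK = [-0.0909 -4.7879; 0.5909 -2.2121]
AᵀP(A−BK) = [6.6818 -23.0909; -23.0909 283.8788]
P' = Q + AᵀP(A−BK) = [14.6818 -17.0909; -17.0909 292.8788]
tr(P') = 307.5606


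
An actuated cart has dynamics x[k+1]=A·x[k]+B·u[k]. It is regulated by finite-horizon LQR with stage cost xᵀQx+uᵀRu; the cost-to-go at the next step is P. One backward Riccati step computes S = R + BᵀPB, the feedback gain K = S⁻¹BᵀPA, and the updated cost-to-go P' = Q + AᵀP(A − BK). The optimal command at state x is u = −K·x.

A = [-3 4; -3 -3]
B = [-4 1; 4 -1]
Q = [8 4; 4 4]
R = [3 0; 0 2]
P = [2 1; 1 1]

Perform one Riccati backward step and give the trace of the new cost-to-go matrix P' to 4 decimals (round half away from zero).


BᵀP = [-4.0000 0.0000; 1.0000 0.0000]
S = R + BᵀPB = [3 0; 0 2] + [16.0000 -4.0000; -4.0000 1.0000] = [19.0000 -4.0000; -4.0000 3.0000]
BᵀPA = [12.0000 -16.0000; -3.0000 4.0000]
K = S⁻¹·BᵀPA = [0.5854 -0.7805; -0.2195 0.2927]
A−BK = [-0.4390 0.5854; -5.5610 0.4146]
AᵀP(A−BK) = [37.3171 -7.7561; -7.7561 3.3415]
P' = Q + AᵀP(A−BK) = [45.3171 -3.7561; -3.7561 7.3415]
tr(P') = 52.6585

52.6585


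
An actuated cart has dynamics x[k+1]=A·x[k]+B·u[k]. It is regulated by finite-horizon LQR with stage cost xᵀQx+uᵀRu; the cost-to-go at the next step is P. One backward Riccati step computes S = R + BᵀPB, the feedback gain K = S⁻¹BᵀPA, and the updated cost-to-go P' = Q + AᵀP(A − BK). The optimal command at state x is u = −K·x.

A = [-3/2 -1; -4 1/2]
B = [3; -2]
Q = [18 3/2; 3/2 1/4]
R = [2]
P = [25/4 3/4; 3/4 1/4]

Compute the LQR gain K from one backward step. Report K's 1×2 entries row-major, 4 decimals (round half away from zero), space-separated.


BᵀP = [17.2500 1.7500]
S = R + BᵀPB = [2] + [48.2500] = [50.2500]
BᵀPA = [-32.8750 -16.3750]
K = S⁻¹·BᵀPA = [-0.6542 -0.3259]
A−BK = [0.4627 -0.0224; -5.3085 -0.1517]
AᵀP(A−BK) = [5.5547 0.5995; 0.5995 0.2264]
P' = Q + AᵀP(A−BK) = [23.5547 2.0995; 2.0995 0.4764]
tr(P') = 24.0311

-0.6542 -0.3259


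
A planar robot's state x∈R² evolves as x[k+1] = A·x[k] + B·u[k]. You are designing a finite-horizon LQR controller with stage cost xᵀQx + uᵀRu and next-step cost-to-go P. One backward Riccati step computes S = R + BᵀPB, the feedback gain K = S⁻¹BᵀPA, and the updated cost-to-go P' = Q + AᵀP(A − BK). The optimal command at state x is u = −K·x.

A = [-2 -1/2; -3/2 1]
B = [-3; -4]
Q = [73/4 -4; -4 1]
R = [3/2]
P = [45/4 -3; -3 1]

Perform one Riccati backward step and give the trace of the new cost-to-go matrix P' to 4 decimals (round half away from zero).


BᵀP = [-21.7500 5.0000]
S = R + BᵀPB = [3/2] + [45.2500] = [46.7500]
BᵀPA = [36.0000 15.8750]
K = S⁻¹·BᵀPA = [0.7701 0.3396]
A−BK = [0.3102 0.5187; 1.5802 2.3583]
AᵀP(A−BK) = [1.5281 1.2754; 1.2754 1.4218]
P' = Q + AᵀP(A−BK) = [19.7781 -2.7246; -2.7246 2.4218]
tr(P') = 22.1999

22.1999


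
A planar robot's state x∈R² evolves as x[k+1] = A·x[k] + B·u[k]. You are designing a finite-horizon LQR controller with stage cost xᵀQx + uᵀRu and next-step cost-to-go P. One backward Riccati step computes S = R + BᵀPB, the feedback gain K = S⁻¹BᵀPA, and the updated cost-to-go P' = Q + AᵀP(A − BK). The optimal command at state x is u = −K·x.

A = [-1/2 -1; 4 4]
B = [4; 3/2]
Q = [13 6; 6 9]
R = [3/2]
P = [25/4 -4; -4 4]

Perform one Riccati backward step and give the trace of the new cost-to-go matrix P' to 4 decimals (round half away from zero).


110.9125

BᵀP = [19.0000 -10.0000]
S = R + BᵀPB = [3/2] + [61.0000] = [62.5000]
BᵀPA = [-49.5000 -59.0000]
K = S⁻¹·BᵀPA = [-0.7920 -0.9440]
A−BK = [2.6680 2.7760; 5.1880 5.4160]
AᵀP(A−BK) = [42.3585 44.3970; 44.3970 46.5540]
P' = Q + AᵀP(A−BK) = [55.3585 50.3970; 50.3970 55.5540]
tr(P') = 110.9125


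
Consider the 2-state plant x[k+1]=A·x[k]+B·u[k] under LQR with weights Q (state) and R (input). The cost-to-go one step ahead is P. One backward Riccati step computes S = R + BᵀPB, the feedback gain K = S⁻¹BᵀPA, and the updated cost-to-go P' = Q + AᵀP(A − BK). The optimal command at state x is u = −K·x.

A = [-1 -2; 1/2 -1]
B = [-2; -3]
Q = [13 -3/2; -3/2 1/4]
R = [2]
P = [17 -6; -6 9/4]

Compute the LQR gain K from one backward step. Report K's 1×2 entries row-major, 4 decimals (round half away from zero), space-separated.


BᵀP = [-16.0000 5.2500]
S = R + BᵀPB = [2] + [16.2500] = [18.2500]
BᵀPA = [18.6250 26.7500]
K = S⁻¹·BᵀPA = [1.0205 1.4658]
A−BK = [1.0411 0.9315; 3.5616 3.3973]
AᵀP(A−BK) = [4.5548 5.5753; 5.5753 7.0411]
P' = Q + AᵀP(A−BK) = [17.5548 4.0753; 4.0753 7.2911]
tr(P') = 24.8459

1.0205 1.4658


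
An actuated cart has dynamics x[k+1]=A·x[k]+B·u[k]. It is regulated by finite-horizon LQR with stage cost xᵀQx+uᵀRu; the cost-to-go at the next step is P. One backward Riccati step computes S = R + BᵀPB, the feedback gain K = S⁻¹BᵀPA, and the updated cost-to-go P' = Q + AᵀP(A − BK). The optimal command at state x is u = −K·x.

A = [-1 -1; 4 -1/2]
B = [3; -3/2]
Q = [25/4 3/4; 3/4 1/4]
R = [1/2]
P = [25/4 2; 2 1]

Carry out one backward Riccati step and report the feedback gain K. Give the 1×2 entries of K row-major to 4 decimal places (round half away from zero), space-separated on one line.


BᵀP = [15.7500 4.5000]
S = R + BᵀPB = [1/2] + [40.5000] = [41.0000]
BᵀPA = [2.2500 -18.0000]
K = S⁻¹·BᵀPA = [0.0549 -0.4390]
A−BK = [-1.1646 0.3171; 4.0823 -1.1585]
AᵀP(A−BK) = [6.1265 -1.7622; -1.7622 0.5976]
P' = Q + AᵀP(A−BK) = [12.3765 -1.0122; -1.0122 0.8476]
tr(P') = 13.2241

0.0549 -0.4390


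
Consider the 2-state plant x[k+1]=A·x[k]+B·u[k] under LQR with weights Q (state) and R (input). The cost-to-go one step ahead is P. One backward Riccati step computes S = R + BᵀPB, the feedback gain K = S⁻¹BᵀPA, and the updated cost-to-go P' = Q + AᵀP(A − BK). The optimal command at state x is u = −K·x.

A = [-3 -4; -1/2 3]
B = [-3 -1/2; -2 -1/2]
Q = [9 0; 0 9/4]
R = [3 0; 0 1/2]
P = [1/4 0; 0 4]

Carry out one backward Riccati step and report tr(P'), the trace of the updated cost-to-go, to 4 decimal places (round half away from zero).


BᵀP = [-0.7500 -8.0000; -0.1250 -2.0000]
S = R + BᵀPB = [3 0; 0 1/2] + [18.2500 4.3750; 4.3750 1.0625] = [21.2500 4.3750; 4.3750 1.5625]
BᵀPA = [6.2500 -21.0000; 1.3750 -5.5000]
K = S⁻¹·BᵀPA = [0.2667 -0.6222; 0.1333 -1.7778]
A−BK = [-2.1333 -6.7556; 0.1000 0.8667]
AᵀP(A−BK) = [1.4000 3.3333; 3.3333 17.1556]
P' = Q + AᵀP(A−BK) = [10.4000 3.3333; 3.3333 19.4056]
tr(P') = 29.8056

29.8056


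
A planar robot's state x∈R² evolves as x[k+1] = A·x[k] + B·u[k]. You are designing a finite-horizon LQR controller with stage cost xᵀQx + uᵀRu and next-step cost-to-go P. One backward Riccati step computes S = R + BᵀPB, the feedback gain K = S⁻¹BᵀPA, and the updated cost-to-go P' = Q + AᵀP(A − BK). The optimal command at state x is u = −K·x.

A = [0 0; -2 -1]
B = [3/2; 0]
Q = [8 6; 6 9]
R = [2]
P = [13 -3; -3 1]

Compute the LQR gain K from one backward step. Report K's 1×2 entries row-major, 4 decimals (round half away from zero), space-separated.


BᵀP = [19.5000 -4.5000]
S = R + BᵀPB = [2] + [29.2500] = [31.2500]
BᵀPA = [9.0000 4.5000]
K = S⁻¹·BᵀPA = [0.2880 0.1440]
A−BK = [-0.4320 -0.2160; -2.0000 -1.0000]
AᵀP(A−BK) = [1.4080 0.7040; 0.7040 0.3520]
P' = Q + AᵀP(A−BK) = [9.4080 6.7040; 6.7040 9.3520]
tr(P') = 18.7600

0.2880 0.1440


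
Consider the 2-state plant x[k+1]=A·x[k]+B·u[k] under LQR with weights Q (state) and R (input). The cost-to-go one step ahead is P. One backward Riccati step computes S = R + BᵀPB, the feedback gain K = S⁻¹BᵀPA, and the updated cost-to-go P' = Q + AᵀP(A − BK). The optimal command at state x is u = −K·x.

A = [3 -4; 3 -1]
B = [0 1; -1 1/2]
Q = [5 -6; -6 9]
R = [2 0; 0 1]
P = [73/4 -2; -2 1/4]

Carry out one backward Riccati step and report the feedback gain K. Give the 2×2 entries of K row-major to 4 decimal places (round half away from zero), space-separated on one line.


0.1243 -0.2346 2.6508 -3.8519

BᵀP = [2.0000 -0.2500; 17.2500 -1.8750]
S = R + BᵀPB = [2 0; 0 1] + [0.2500 1.8750; 1.8750 16.3125] = [2.2500 1.8750; 1.8750 17.3125]
BᵀPA = [5.2500 -7.7500; 46.1250 -67.1250]
K = S⁻¹·BᵀPA = [0.1243 -0.2346; 2.6508 -3.8519]
A−BK = [0.3492 -0.1481; 1.7989 0.6914]
AᵀP(A−BK) = [7.5794 -10.8519; -10.8519 15.8765]
P' = Q + AᵀP(A−BK) = [12.5794 -16.8519; -16.8519 24.8765]
tr(P') = 37.4559


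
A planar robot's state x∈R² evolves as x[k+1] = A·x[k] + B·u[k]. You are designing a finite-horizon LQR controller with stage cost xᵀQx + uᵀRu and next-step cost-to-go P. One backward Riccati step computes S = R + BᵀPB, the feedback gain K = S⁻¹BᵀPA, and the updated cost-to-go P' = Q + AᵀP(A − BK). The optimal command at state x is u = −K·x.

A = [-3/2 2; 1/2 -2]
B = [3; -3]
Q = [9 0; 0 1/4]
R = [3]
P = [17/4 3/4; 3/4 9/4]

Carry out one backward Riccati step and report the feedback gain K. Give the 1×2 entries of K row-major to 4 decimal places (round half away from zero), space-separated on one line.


BᵀP = [10.5000 -4.5000]
S = R + BᵀPB = [3] + [45.0000] = [48.0000]
BᵀPA = [-18.0000 30.0000]
K = S⁻¹·BᵀPA = [-0.3750 0.6250]
A−BK = [-0.3750 0.1250; -0.6250 -0.1250]
AᵀP(A−BK) = [2.2500 -0.7500; -0.7500 1.2500]
P' = Q + AᵀP(A−BK) = [11.2500 -0.7500; -0.7500 1.5000]
tr(P') = 12.7500

-0.3750 0.6250


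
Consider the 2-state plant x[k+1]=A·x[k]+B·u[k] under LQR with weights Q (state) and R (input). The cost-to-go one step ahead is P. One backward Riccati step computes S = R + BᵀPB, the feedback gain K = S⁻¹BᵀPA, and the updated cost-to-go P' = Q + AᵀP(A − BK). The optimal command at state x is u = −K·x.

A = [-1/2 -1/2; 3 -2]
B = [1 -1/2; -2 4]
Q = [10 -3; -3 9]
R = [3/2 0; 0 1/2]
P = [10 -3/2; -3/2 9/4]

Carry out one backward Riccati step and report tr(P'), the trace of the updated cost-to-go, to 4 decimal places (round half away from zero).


20.6755

BᵀP = [13.0000 -6.0000; -11.0000 9.7500]
S = R + BᵀPB = [3/2 0; 0 1/2] + [25.0000 -30.5000; -30.5000 44.5000] = [26.5000 -30.5000; -30.5000 45.0000]
BᵀPA = [-24.5000 5.5000; 34.7500 -14.0000]
K = S⁻¹·BᵀPA = [-0.1625 -0.6845; 0.6621 -0.7750]
A−BK = [-0.0064 -0.2031; 0.0267 -0.2688]
AᵀP(A−BK) = [0.2613 -0.0872; -0.0872 1.4142]
P' = Q + AᵀP(A−BK) = [10.2613 -3.0872; -3.0872 10.4142]
tr(P') = 20.6755


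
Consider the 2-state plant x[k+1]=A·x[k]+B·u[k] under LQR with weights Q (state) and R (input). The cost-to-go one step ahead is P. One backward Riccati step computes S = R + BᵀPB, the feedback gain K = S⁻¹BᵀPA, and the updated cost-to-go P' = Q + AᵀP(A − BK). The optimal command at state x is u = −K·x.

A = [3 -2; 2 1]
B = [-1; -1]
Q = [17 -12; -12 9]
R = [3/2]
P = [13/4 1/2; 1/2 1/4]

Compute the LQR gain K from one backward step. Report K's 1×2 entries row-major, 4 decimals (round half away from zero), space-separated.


BᵀP = [-3.7500 -0.7500]
S = R + BᵀPB = [3/2] + [4.5000] = [6.0000]
BᵀPA = [-12.7500 6.7500]
K = S⁻¹·BᵀPA = [-2.1250 1.1250]
A−BK = [0.8750 -0.8750; -0.1250 2.1250]
AᵀP(A−BK) = [9.1563 -5.1563; -5.1563 3.6563]
P' = Q + AᵀP(A−BK) = [26.1563 -17.1563; -17.1563 12.6563]
tr(P') = 38.8125

-2.1250 1.1250


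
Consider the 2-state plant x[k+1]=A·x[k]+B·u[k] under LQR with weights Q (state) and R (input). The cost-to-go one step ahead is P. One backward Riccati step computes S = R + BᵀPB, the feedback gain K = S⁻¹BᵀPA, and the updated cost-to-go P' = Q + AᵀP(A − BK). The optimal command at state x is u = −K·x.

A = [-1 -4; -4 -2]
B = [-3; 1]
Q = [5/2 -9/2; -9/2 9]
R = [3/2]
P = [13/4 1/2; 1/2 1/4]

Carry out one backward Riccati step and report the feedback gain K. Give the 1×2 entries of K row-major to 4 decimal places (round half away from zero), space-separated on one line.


0.5089 1.4107

BᵀP = [-9.2500 -1.2500]
S = R + BᵀPB = [3/2] + [26.5000] = [28.0000]
BᵀPA = [14.2500 39.5000]
K = S⁻¹·BᵀPA = [0.5089 1.4107]
A−BK = [0.5268 0.2321; -4.5089 -3.4107]
AᵀP(A−BK) = [3.9978 3.8973; 3.8973 5.2768]
P' = Q + AᵀP(A−BK) = [6.4978 -0.6027; -0.6027 14.2768]
tr(P') = 20.7746


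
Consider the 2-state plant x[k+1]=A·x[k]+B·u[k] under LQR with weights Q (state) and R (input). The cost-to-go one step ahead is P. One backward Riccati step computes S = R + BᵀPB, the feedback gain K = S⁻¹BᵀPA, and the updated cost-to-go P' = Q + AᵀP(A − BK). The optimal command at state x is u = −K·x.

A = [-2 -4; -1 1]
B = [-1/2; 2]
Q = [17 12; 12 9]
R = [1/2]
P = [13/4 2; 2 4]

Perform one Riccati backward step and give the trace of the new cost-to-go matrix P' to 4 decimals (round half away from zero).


80.1596

BᵀP = [2.3750 7.0000]
S = R + BᵀPB = [1/2] + [12.8125] = [13.3125]
BᵀPA = [-11.7500 -2.5000]
K = S⁻¹·BᵀPA = [-0.8826 -0.1878]
A−BK = [-2.4413 -4.0939; 0.7653 1.3756]
AᵀP(A−BK) = [14.6291 23.7934; 23.7934 39.5305]
P' = Q + AᵀP(A−BK) = [31.6291 35.7934; 35.7934 48.5305]
tr(P') = 80.1596


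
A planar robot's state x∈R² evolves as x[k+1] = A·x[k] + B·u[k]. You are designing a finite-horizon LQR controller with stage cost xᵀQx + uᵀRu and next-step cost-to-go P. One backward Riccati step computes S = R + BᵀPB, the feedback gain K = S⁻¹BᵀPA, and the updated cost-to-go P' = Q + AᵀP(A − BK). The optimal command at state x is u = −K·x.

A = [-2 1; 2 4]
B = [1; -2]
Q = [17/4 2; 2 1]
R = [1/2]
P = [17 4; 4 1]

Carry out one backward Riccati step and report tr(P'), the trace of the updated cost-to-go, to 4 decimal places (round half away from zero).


BᵀP = [9.0000 2.0000]
S = R + BᵀPB = [1/2] + [5.0000] = [5.5000]
BᵀPA = [-14.0000 17.0000]
K = S⁻¹·BᵀPA = [-2.5455 3.0909]
A−BK = [0.5455 -2.0909; -3.0909 10.1818]
AᵀP(A−BK) = [4.3636 -6.7273; -6.7273 12.4545]
P' = Q + AᵀP(A−BK) = [8.6136 -4.7273; -4.7273 13.4545]
tr(P') = 22.0682

22.0682


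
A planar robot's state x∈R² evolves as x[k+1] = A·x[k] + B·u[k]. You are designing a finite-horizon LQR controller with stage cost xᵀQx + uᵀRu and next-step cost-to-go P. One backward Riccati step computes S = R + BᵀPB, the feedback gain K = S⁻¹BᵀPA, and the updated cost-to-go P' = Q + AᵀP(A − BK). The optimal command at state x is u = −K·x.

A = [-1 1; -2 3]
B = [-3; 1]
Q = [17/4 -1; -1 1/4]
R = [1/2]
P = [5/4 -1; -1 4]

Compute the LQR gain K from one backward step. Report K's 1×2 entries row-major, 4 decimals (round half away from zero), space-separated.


-0.4253 0.7471

BᵀP = [-4.7500 7.0000]
S = R + BᵀPB = [1/2] + [21.2500] = [21.7500]
BᵀPA = [-9.2500 16.2500]
K = S⁻¹·BᵀPA = [-0.4253 0.7471]
A−BK = [-2.2759 3.2414; -1.5747 2.2529]
AᵀP(A−BK) = [9.3161 -13.3391; -13.3391 19.1092]
P' = Q + AᵀP(A−BK) = [13.5661 -14.3391; -14.3391 19.3592]
tr(P') = 32.9253


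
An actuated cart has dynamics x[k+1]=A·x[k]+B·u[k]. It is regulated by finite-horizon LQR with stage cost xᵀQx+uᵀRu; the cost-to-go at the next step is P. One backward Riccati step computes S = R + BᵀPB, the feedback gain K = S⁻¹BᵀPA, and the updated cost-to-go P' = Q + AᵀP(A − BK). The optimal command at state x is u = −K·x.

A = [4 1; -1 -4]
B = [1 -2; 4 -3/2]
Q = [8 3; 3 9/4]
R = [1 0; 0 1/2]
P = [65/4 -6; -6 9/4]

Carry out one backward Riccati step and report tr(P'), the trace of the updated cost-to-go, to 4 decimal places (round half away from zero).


16.7227

BᵀP = [-7.7500 3.0000; -23.5000 8.6250]
S = R + BᵀPB = [1 0; 0 1/2] + [4.2500 11.0000; 11.0000 34.0625] = [5.2500 11.0000; 11.0000 34.5625]
BᵀPA = [-34.0000 -19.7500; -102.6250 -58.0000]
K = S⁻¹·BᵀPA = [-0.7651 -0.7379; -2.7258 -1.4433]
A−BK = [-0.6865 -1.1486; -2.0284 -3.2132]
AᵀP(A−BK) = [4.5061 2.7956; 2.7956 1.9667]
P' = Q + AᵀP(A−BK) = [12.5061 5.7956; 5.7956 4.2167]
tr(P') = 16.7227


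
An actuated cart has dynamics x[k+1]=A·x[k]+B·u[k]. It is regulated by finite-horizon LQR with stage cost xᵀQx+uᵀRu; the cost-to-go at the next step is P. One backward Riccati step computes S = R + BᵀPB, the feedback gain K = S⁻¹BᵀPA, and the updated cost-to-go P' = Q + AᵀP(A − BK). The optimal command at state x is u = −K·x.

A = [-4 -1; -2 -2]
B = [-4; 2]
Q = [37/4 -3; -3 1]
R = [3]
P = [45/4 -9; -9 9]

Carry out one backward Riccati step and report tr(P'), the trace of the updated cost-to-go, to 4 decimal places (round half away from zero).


BᵀP = [-63.0000 54.0000]
S = R + BᵀPB = [3] + [360.0000] = [363.0000]
BᵀPA = [144.0000 -45.0000]
K = S⁻¹·BᵀPA = [0.3967 -0.1240]
A−BK = [-2.4132 -1.4959; -2.7934 -1.7521]
AᵀP(A−BK) = [14.8760 8.8512; 8.8512 5.6715]
P' = Q + AᵀP(A−BK) = [24.1260 5.8512; 5.8512 6.6715]
tr(P') = 30.7975

30.7975


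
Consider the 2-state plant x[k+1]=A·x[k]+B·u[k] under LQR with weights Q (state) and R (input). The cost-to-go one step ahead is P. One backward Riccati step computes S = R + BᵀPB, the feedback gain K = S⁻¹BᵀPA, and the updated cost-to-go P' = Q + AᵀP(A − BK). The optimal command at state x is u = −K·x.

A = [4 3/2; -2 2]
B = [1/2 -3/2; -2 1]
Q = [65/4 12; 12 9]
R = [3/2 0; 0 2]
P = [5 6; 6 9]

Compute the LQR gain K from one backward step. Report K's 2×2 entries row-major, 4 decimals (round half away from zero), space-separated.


-0.3403 -1.6773 -1.4718 -0.8254

BᵀP = [-9.5000 -15.0000; -1.5000 0.0000]
S = R + BᵀPB = [3/2 0; 0 2] + [25.2500 -0.7500; -0.7500 2.2500] = [26.7500 -0.7500; -0.7500 4.2500]
BᵀPA = [-8.0000 -44.2500; -6.0000 -2.2500]
K = S⁻¹·BᵀPA = [-0.3403 -1.6773; -1.4718 -0.8254]
A−BK = [1.9624 1.1006; -1.2088 -0.5293]
AᵀP(A−BK) = [8.4464 5.6287; 5.6287 7.1702]
P' = Q + AᵀP(A−BK) = [24.6964 17.6287; 17.6287 16.1702]
tr(P') = 40.8666


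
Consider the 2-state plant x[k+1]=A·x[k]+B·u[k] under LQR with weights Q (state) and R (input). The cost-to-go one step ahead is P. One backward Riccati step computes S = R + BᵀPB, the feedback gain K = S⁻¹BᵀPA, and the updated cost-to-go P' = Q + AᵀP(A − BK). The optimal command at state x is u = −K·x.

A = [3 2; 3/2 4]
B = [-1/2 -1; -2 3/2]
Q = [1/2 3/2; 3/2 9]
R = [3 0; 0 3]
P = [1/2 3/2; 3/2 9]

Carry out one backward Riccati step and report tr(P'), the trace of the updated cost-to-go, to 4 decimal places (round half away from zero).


23.3495

BᵀP = [-3.2500 -18.7500; 1.7500 12.0000]
S = R + BᵀPB = [3 0; 0 3] + [39.1250 -24.8750; -24.8750 16.2500] = [42.1250 -24.8750; -24.8750 19.2500]
BᵀPA = [-37.8750 -81.5000; 23.2500 51.5000]
K = S⁻¹·BᵀPA = [-0.7846 -1.4979; 0.1939 0.7397]
A−BK = [2.8017 1.9907; -0.3601 -0.1054]
AᵀP(A−BK) = [4.0246 5.5682; 5.5682 9.8248]
P' = Q + AᵀP(A−BK) = [4.5246 7.0682; 7.0682 18.8248]
tr(P') = 23.3495


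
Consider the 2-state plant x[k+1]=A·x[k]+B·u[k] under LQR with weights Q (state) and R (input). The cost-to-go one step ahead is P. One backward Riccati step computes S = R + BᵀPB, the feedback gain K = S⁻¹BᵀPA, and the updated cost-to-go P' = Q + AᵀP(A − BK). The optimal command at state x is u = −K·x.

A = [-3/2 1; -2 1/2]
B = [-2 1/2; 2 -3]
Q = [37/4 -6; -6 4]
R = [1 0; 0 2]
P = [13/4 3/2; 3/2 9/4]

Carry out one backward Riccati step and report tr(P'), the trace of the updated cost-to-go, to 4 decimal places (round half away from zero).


BᵀP = [-3.5000 1.5000; -2.8750 -6.0000]
S = R + BᵀPB = [1 0; 0 2] + [10.0000 -6.2500; -6.2500 16.5625] = [11.0000 -6.2500; -6.2500 18.5625]
BᵀPA = [2.2500 -2.7500; 16.3125 -5.8750]
K = S⁻¹·BᵀPA = [0.8704 -0.5315; 1.1718 -0.4955]
A−BK = [-0.3452 0.1847; -0.2252 0.0766]
AᵀP(A−BK) = [4.2386 -1.9719; -1.9719 0.9400]
P' = Q + AᵀP(A−BK) = [13.4886 -7.9719; -7.9719 4.9400]
tr(P') = 18.4286

18.4286


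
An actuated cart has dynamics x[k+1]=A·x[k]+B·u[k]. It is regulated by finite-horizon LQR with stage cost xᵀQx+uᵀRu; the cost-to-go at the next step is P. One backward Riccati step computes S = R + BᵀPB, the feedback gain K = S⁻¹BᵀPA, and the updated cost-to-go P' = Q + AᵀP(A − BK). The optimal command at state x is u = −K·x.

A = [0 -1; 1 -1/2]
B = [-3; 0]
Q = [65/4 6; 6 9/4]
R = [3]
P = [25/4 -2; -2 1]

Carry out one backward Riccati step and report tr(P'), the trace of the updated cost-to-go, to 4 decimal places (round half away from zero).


BᵀP = [-18.7500 6.0000]
S = R + BᵀPB = [3] + [56.2500] = [59.2500]
BᵀPA = [6.0000 15.7500]
K = S⁻¹·BᵀPA = [0.1013 0.2658]
A−BK = [0.3038 -0.2025; 1.0000 -0.5000]
AᵀP(A−BK) = [0.3924 -0.0949; -0.0949 0.3133]
P' = Q + AᵀP(A−BK) = [16.6424 5.9051; 5.9051 2.5633]
tr(P') = 19.2057

19.2057


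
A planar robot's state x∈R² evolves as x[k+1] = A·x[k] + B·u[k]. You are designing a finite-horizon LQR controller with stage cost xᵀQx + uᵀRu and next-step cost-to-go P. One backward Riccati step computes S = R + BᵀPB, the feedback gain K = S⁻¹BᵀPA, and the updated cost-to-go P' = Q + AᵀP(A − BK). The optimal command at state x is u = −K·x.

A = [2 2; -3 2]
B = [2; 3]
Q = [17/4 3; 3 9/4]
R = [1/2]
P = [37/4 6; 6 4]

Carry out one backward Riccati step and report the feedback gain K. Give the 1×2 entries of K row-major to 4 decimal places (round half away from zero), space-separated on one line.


BᵀP = [36.5000 24.0000]
S = R + BᵀPB = [1/2] + [145.0000] = [145.5000]
BᵀPA = [1.0000 121.0000]
K = S⁻¹·BᵀPA = [0.0069 0.8316]
A−BK = [1.9863 0.3368; -3.0206 -0.4948]
AᵀP(A−BK) = [0.9931 0.1684; 0.1684 0.3746]
P' = Q + AᵀP(A−BK) = [5.2431 3.1684; 3.1684 2.6246]
tr(P') = 7.8677

0.0069 0.8316


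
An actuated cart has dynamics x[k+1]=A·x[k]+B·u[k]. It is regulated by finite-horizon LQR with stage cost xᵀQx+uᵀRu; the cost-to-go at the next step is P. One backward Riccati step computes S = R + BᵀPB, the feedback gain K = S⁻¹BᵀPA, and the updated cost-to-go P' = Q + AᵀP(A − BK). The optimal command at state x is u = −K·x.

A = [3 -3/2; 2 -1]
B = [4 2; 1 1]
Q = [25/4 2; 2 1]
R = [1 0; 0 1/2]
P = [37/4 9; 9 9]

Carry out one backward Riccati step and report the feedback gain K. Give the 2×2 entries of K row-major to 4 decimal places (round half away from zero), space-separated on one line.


0.5316 -0.2658 0.7718 -0.3859

BᵀP = [46.0000 45.0000; 27.5000 27.0000]
S = R + BᵀPB = [1 0; 0 1/2] + [229.0000 137.0000; 137.0000 82.0000] = [230.0000 137.0000; 137.0000 82.5000]
BᵀPA = [228.0000 -114.0000; 136.5000 -68.2500]
K = S⁻¹·BᵀPA = [0.5316 -0.2658; 0.7718 -0.3859]
A−BK = [-0.6699 0.3350; 0.6966 -0.3483]
AᵀP(A−BK) = [0.6990 -0.3495; -0.3495 0.1748]
P' = Q + AᵀP(A−BK) = [6.9490 1.6505; 1.6505 1.1748]
tr(P') = 8.1238


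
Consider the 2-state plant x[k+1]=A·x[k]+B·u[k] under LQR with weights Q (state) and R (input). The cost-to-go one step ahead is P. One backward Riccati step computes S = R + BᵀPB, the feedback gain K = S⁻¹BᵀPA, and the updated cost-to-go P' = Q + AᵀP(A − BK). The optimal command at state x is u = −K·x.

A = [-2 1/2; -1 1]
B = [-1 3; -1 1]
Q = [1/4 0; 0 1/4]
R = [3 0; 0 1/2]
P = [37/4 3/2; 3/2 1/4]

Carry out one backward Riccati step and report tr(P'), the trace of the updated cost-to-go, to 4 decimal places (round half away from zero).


0.7535

BᵀP = [-10.7500 -1.7500; 29.2500 4.7500]
S = R + BᵀPB = [3 0; 0 1/2] + [12.5000 -34.0000; -34.0000 92.5000] = [15.5000 -34.0000; -34.0000 93.0000]
BᵀPA = [23.2500 -7.1250; -63.2500 19.3750]
K = S⁻¹·BᵀPA = [0.0412 -0.0136; -0.6651 0.2034]
A−BK = [0.0363 -0.1237; -0.2938 0.7831]
AᵀP(A−BK) = [0.2280 -0.0712; -0.0712 0.0255]
P' = Q + AᵀP(A−BK) = [0.4780 -0.0712; -0.0712 0.2755]
tr(P') = 0.7535


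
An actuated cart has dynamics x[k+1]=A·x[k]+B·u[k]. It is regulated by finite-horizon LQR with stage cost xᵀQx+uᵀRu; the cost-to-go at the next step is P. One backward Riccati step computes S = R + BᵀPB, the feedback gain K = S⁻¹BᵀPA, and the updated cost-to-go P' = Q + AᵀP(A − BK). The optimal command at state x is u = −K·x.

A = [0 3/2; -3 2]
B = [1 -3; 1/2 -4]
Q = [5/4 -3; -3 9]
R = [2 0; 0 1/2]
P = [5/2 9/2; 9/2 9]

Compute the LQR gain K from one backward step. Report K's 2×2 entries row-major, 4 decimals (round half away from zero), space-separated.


BᵀP = [4.7500 9.0000; -25.5000 -49.5000]
S = R + BᵀPB = [2 0; 0 1/2] + [9.2500 -50.2500; -50.2500 274.5000] = [11.2500 -50.2500; -50.2500 275.0000]
BᵀPA = [-27.0000 25.1250; 148.5000 -137.2500]
K = S⁻¹·BᵀPA = [0.0653 0.0221; 0.5519 -0.4951]
A−BK = [1.5905 -0.0073; -0.8249 0.0087]
AᵀP(A−BK) = [0.8012 -0.1380; -0.1380 0.1238]
P' = Q + AᵀP(A−BK) = [2.0512 -3.1380; -3.1380 9.1238]
tr(P') = 11.1750

0.0653 0.0221 0.5519 -0.4951


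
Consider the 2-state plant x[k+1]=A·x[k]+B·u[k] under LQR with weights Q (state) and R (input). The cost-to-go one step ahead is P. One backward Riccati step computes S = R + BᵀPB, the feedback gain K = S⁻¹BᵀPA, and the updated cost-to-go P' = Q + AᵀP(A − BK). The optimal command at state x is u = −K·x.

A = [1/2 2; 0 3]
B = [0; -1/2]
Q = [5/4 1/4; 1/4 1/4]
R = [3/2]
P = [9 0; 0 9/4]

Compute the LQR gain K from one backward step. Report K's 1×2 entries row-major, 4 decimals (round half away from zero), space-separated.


BᵀP = [0.0000 -1.1250]
S = R + BᵀPB = [3/2] + [0.5625] = [2.0625]
BᵀPA = [0.0000 -3.3750]
K = S⁻¹·BᵀPA = [0.0000 -1.6364]
A−BK = [0.5000 2.0000; 0.0000 2.1818]
AᵀP(A−BK) = [2.2500 9.0000; 9.0000 50.7273]
P' = Q + AᵀP(A−BK) = [3.5000 9.2500; 9.2500 50.9773]
tr(P') = 54.4773

0.0000 -1.6364


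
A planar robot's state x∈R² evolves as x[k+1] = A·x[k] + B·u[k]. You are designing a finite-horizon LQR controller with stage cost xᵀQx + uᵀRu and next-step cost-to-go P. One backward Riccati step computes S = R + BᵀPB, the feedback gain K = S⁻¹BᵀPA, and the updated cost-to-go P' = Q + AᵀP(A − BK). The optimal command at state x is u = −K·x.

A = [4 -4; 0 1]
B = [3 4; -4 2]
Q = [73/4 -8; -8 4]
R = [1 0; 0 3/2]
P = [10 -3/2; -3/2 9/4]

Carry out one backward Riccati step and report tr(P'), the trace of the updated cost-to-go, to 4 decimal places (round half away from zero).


23.9793

BᵀP = [36.0000 -13.5000; 37.0000 -1.5000]
S = R + BᵀPB = [1 0; 0 3/2] + [162.0000 117.0000; 117.0000 145.0000] = [163.0000 117.0000; 117.0000 146.5000]
BᵀPA = [144.0000 -157.5000; 148.0000 -149.5000]
K = S⁻¹·BᵀPA = [0.3709 -0.5478; 0.7140 -0.5830]
A−BK = [0.0312 -0.0247; 0.0557 -0.0252]
AᵀP(A−BK) = [0.9138 -0.8352; -0.8352 0.8155]
P' = Q + AᵀP(A−BK) = [19.1638 -8.8352; -8.8352 4.8155]
tr(P') = 23.9793


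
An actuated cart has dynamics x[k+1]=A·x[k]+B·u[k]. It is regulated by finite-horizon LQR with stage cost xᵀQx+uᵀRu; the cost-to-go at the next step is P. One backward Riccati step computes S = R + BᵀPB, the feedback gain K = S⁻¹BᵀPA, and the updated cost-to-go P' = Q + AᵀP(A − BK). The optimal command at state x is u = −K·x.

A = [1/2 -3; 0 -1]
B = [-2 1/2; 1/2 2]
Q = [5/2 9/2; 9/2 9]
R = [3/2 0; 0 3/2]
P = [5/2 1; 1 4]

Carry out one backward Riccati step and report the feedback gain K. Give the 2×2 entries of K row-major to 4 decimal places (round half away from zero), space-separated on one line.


-0.2018 1.1182 0.0582 -0.7818

BᵀP = [-4.5000 0.0000; 3.2500 8.5000]
S = R + BᵀPB = [3/2 0; 0 3/2] + [9.0000 -2.2500; -2.2500 18.6250] = [10.5000 -2.2500; -2.2500 20.1250]
BᵀPA = [-2.2500 13.5000; 1.6250 -18.2500]
K = S⁻¹·BᵀPA = [-0.2018 1.1182; 0.0582 -0.7818]
A−BK = [0.0673 -0.3727; -0.0155 0.0045]
AᵀP(A−BK) = [0.0764 -0.4636; -0.4636 3.1364]
P' = Q + AᵀP(A−BK) = [2.5764 4.0364; 4.0364 12.1364]
tr(P') = 14.7127


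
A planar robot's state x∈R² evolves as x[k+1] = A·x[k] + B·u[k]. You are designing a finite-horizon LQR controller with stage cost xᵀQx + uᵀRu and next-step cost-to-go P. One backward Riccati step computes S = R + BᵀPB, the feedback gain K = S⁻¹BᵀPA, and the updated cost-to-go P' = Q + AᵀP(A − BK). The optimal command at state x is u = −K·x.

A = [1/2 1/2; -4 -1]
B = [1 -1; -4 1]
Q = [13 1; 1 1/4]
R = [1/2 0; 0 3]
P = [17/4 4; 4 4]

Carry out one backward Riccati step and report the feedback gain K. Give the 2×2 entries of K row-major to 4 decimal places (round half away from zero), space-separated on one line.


1.1466 0.1665 0.0497 -0.0257

BᵀP = [-11.7500 -12.0000; -0.2500 0.0000]
S = R + BᵀPB = [1/2 0; 0 3] + [36.2500 -0.2500; -0.2500 0.2500] = [36.7500 -0.2500; -0.2500 3.2500]
BᵀPA = [42.1250 6.1250; -0.1250 -0.1250]
K = S⁻¹·BᵀPA = [1.1466 0.1665; 0.0497 -0.0257]
A−BK = [-0.5969 0.3079; 0.5366 -0.3084]
AᵀP(A−BK) = [0.7683 0.0458; 0.0458 0.0395]
P' = Q + AᵀP(A−BK) = [13.7683 1.0458; 1.0458 0.2895]
tr(P') = 14.0579


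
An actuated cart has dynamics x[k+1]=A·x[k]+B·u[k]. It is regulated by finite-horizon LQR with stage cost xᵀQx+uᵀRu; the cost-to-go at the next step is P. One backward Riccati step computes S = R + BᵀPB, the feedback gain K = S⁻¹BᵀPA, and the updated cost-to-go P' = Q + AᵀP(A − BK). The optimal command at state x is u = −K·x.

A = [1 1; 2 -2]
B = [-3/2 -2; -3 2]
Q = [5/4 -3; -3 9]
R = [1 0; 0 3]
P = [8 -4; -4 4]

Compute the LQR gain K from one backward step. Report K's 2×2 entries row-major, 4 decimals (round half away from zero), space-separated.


BᵀP = [0.0000 -6.0000; -24.0000 16.0000]
S = R + BᵀPB = [1 0; 0 3] + [18.0000 -12.0000; -12.0000 80.0000] = [19.0000 -12.0000; -12.0000 83.0000]
BᵀPA = [-12.0000 12.0000; 8.0000 -56.0000]
K = S⁻¹·BᵀPA = [-0.6281 0.2261; 0.0056 -0.6420]
A−BK = [0.0691 0.0551; 0.1047 -0.0377]
AᵀP(A−BK) = [0.4187 -0.1507; -0.1507 1.3343]
P' = Q + AᵀP(A−BK) = [1.6687 -3.1507; -3.1507 10.3343]
tr(P') = 12.0030

-0.6281 0.2261 0.0056 -0.6420


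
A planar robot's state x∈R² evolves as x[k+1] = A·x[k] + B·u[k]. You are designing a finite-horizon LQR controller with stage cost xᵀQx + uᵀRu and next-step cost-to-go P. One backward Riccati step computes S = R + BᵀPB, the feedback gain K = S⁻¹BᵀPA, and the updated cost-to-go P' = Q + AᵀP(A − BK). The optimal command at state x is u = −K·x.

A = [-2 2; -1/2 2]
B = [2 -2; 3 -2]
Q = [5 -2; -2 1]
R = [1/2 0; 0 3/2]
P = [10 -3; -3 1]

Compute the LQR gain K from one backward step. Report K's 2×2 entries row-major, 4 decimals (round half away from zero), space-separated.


BᵀP = [11.0000 -3.0000; -14.0000 4.0000]
S = R + BᵀPB = [1/2 0; 0 3/2] + [13.0000 -16.0000; -16.0000 20.0000] = [13.5000 -16.0000; -16.0000 21.5000]
BᵀPA = [-20.5000 16.0000; 26.0000 -20.0000]
K = S⁻¹·BᵀPA = [-0.7226 0.7007; 0.6715 -0.4088]
A−BK = [0.7883 -0.2190; 3.0109 -0.9197]
AᵀP(A−BK) = [1.9763 -1.0073; -1.0073 0.6131]
P' = Q + AᵀP(A−BK) = [6.9763 -3.0073; -3.0073 1.6131]
tr(P') = 8.5894

-0.7226 0.7007 0.6715 -0.4088


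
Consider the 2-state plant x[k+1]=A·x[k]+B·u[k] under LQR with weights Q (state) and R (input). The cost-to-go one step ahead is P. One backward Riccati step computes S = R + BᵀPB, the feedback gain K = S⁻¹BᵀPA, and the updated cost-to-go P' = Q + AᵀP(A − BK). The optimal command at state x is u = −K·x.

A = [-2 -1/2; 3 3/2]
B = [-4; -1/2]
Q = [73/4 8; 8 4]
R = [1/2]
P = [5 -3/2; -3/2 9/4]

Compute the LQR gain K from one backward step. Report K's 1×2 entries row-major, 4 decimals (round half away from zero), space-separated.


0.7077 0.2256

BᵀP = [-19.2500 4.8750]
S = R + BᵀPB = [1/2] + [74.5625] = [75.0625]
BᵀPA = [53.1250 16.9375]
K = S⁻¹·BᵀPA = [0.7077 0.2256]
A−BK = [0.8310 0.4026; 3.3539 1.6128]
AᵀP(A−BK) = [20.6511 9.8876; 9.8876 4.7406]
P' = Q + AᵀP(A−BK) = [38.9011 17.8876; 17.8876 8.7406]
tr(P') = 47.6418


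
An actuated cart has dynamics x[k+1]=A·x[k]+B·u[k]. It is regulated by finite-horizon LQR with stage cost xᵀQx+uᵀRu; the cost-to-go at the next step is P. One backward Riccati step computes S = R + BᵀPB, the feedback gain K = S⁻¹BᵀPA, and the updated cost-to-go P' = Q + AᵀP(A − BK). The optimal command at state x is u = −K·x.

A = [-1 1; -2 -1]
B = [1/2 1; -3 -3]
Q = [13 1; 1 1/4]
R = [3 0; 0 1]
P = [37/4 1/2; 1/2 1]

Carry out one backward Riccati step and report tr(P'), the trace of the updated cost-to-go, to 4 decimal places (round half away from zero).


26.6584

BᵀP = [3.1250 -2.7500; 7.7500 -2.5000]
S = R + BᵀPB = [3 0; 0 1] + [9.8125 11.3750; 11.3750 15.2500] = [12.8125 11.3750; 11.3750 16.2500]
BᵀPA = [2.3750 5.8750; -2.7500 10.2500]
K = S⁻¹·BᵀPA = [0.8866 -0.2680; -0.7898 0.8184]
A−BK = [-0.6534 0.3156; -1.7098 0.6511]
AᵀP(A−BK) = [10.9722 -4.8628; -4.8628 2.4362]
P' = Q + AᵀP(A−BK) = [23.9722 -3.8628; -3.8628 2.6862]
tr(P') = 26.6584
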